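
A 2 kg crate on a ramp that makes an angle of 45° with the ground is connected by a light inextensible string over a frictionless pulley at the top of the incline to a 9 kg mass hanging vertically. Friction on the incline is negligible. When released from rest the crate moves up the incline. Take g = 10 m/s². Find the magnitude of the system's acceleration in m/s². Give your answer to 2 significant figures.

6.9 m/s²

For the crate on the incline: the weight component along the slope is m₁g sin 45° = 2 × 10 × 0.7071 = 14.142 N and the normal force is N = m₁g cos 45° = 14.142 N.
Newton's second law for the crate (up-slope positive): T − 14.142 = 2 a. For the hanging mass (downward positive): 9 × 10 − T = 9 a.
Adding the two equations eliminates T: 75.858 = 11 a, so a = 6.8962 m/s².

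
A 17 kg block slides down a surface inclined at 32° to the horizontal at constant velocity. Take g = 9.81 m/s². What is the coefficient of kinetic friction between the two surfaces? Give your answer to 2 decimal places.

At constant velocity the net force along the incline is zero: mg sin 32° = μ mg cos 32°.
So μ = tan 32° = 0.5299 / 0.8480 = 0.6249.

0.62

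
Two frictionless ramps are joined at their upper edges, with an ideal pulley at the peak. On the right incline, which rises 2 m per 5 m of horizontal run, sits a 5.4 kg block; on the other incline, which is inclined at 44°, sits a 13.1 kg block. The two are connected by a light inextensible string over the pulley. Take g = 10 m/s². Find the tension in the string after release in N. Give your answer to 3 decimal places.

Resolve each weight along its own incline: the 5.4 kg mass has component 5.4 × 10 × sin 21.80° = 20.055 N down its slope, and the 13.1 kg mass has 13.1 × 10 × sin 44° = 91.000 N down its slope.
The 13.1 kg side's 91.000 N exceeds the other side's 20.055 N, so that mass slides down and the 5.4 kg mass slides up. Taking that direction as positive, Newton's second law for the whole system gives 91.000 − 20.055 = (5.4 + 13.1) a, so a = 70.945 / 18.5 = 3.8349 m/s².
For the 5.4 kg mass (up-slope positive): T − 20.055 = 5.4 × 3.8349, so T = 40.763 N.

40.763 N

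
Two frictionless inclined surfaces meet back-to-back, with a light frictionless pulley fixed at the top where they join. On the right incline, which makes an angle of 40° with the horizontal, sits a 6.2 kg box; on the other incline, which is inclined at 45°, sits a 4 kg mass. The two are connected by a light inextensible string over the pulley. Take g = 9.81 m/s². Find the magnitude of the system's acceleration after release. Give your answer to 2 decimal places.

Resolve each weight along its own incline: the 6.2 kg mass has component 6.2 × 9.81 × sin 40° = 39.096 N down its slope, and the 4 kg mass has 4 × 9.81 × sin 45° = 27.747 N down its slope.
The 6.2 kg side's 39.096 N exceeds the other side's 27.747 N, so that mass slides down and the 4 kg mass slides up. Taking that direction as positive, Newton's second law for the whole system gives 39.096 − 27.747 = (6.2 + 4) a, so a = 11.349 / 10.2 = 1.1126 m/s².

1.11 m/s²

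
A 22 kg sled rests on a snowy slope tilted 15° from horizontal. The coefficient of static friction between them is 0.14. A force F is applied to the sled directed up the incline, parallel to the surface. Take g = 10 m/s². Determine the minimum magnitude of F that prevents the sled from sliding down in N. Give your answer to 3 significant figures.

The normal force is N = mg cos 15° = 212.504 N. With F at its minimum the sled is on the verge of sliding down, so static friction is at its maximum μ_s N = 0.14 × 212.504 = 29.751 N and acts up the slope.
Equilibrium along the incline: F + μ_s N = mg sin 15°, so F = 56.940 − 29.751 = 27.189 N.

27.2 N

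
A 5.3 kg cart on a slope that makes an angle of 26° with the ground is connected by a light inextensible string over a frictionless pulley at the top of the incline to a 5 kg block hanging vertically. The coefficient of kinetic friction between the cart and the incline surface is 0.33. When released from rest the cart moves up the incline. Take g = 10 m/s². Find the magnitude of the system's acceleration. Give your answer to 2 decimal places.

1.07 m/s²

For the cart on the incline: the weight component along the slope is m₁g sin 26° = 5.3 × 10 × 0.4384 = 23.235 N and the normal force is N = m₁g cos 26° = 47.636 N.
Kinetic friction opposes the cart's motion up the incline: f = μN = 0.33 × 47.636 = 15.720 N acting down the slope.
Newton's second law for the cart (up-slope positive): T − 23.235 − 15.720 = 5.3 a. For the hanging block (downward positive): 5 × 10 − T = 5 a.
Adding the two equations eliminates T: 11.045 = 10.3 a, so a = 1.0723 m/s².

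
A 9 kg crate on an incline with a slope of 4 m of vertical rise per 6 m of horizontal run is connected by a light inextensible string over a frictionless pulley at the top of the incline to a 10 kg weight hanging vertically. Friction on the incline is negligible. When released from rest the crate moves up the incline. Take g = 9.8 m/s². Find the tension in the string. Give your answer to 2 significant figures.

72 N

For the crate on the incline: the weight component along the slope is m₁g sin 33.69° = 9 × 9.8 × 0.5547 = 48.925 N and the normal force is N = m₁g cos 33.69° = 73.387 N.
Newton's second law for the crate (up-slope positive): T − 48.925 = 9 a. For the hanging weight (downward positive): 10 × 9.8 − T = 10 a.
Adding the two equations eliminates T: 49.075 = 19 a, so a = 2.5829 m/s².
Then from the hanging weight's equation, T = 10 × (9.8 − 2.5829) = 72.171 N.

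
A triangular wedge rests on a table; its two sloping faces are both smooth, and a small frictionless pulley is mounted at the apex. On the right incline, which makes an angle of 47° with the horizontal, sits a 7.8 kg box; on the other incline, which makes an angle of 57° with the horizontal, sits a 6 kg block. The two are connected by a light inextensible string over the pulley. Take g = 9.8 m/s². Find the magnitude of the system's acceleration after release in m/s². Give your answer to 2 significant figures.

0.48 m/s²

Resolve each weight along its own incline: the 7.8 kg mass has component 7.8 × 9.8 × sin 47° = 55.905 N down its slope, and the 6 kg mass has 6 × 9.8 × sin 57° = 49.314 N down its slope.
The 7.8 kg side's 55.905 N exceeds the other side's 49.314 N, so that mass slides down and the 6 kg mass slides up. Taking that direction as positive, Newton's second law for the whole system gives 55.905 − 49.314 = (7.8 + 6) a, so a = 6.591 / 13.8 = 0.4776 m/s².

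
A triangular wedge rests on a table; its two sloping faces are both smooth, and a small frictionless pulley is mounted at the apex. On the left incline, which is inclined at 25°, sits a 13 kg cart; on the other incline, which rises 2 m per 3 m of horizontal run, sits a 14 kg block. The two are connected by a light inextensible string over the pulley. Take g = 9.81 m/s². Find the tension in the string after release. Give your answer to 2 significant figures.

65 N

Resolve each weight along its own incline: the 13 kg mass has component 13 × 9.81 × sin 25° = 53.897 N down its slope, and the 14 kg mass has 14 × 9.81 × sin 33.69° = 76.183 N down its slope.
The 14 kg side's 76.183 N exceeds the other side's 53.897 N, so that mass slides down and the 13 kg mass slides up. Taking that direction as positive, Newton's second law for the whole system gives 76.183 − 53.897 = (13 + 14) a, so a = 22.286 / 27 = 0.8254 m/s².
For the 13 kg mass (up-slope positive): T − 53.897 = 13 × 0.8254, so T = 64.627 N.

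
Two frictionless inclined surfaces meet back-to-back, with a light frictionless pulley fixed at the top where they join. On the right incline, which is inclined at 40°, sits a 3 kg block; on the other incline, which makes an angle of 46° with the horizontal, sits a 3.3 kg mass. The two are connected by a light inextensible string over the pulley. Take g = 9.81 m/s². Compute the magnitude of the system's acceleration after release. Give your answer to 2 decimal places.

0.69 m/s²

Resolve each weight along its own incline: the 3 kg mass has component 3 × 9.81 × sin 40° = 18.917 N down its slope, and the 3.3 kg mass has 3.3 × 9.81 × sin 46° = 23.287 N down its slope.
The 3.3 kg side's 23.287 N exceeds the other side's 18.917 N, so that mass slides down and the 3 kg mass slides up. Taking that direction as positive, Newton's second law for the whole system gives 23.287 − 18.917 = (3 + 3.3) a, so a = 4.370 / 6.3 = 0.6937 m/s².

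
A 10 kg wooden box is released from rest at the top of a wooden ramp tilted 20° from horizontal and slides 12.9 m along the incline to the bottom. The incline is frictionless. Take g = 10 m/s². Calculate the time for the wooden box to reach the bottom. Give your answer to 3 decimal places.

2.747 s

The weight component along the incline is mg sin 20° = 34.202 N and the normal force is N = mg cos 20° = 93.969 N.
With no friction, a = g sin 20° = 3.4202 m/s².
Starting from rest, L = ½at², so t = √(2L/a) = √(2 × 12.9 / 3.4202) = 2.7465 s.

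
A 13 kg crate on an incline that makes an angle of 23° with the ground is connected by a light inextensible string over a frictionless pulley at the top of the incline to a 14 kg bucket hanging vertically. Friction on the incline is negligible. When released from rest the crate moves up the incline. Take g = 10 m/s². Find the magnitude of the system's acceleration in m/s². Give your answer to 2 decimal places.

3.30 m/s²

For the crate on the incline: the weight component along the slope is m₁g sin 23° = 13 × 10 × 0.3907 = 50.791 N and the normal force is N = m₁g cos 23° = 119.666 N.
Newton's second law for the crate (up-slope positive): T − 50.791 = 13 a. For the hanging bucket (downward positive): 14 × 10 − T = 14 a.
Adding the two equations eliminates T: 89.209 = 27 a, so a = 3.3040 m/s².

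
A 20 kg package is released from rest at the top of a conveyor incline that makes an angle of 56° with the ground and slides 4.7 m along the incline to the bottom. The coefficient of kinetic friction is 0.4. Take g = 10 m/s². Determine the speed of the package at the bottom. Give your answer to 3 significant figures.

7.54 m/s

The weight component along the incline is mg sin 56° = 165.808 N and the normal force is N = mg cos 56° = 111.839 N.
Friction up the slope is f = μN = 0.4 × 111.839 = 44.736 N, so the net downslope force is 165.808 − 44.736 = 121.072 N and a = 121.072 / 20 = 6.0536 m/s².
Starting from rest over a distance of 4.7 m, v² = 2aL = 2 × 6.0536 × 4.7 = 56.9038, so v = 7.5435 m/s.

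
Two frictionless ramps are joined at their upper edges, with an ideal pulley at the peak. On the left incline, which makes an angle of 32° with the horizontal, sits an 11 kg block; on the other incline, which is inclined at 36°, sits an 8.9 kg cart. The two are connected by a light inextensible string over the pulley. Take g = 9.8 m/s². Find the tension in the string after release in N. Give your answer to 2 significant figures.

Resolve each weight along its own incline: the 11 kg mass has component 11 × 9.8 × sin 32° = 57.125 N down its slope, and the 8.9 kg mass has 8.9 × 9.8 × sin 36° = 51.267 N down its slope.
The 11 kg side's 57.125 N exceeds the other side's 51.267 N, so that mass slides down and the 8.9 kg mass slides up. Taking that direction as positive, Newton's second law for the whole system gives 57.125 − 51.267 = (11 + 8.9) a, so a = 5.858 / 19.9 = 0.2944 m/s².
For the 8.9 kg mass (up-slope positive): T − 51.267 = 8.9 × 0.2944, so T = 53.887 N.

54 N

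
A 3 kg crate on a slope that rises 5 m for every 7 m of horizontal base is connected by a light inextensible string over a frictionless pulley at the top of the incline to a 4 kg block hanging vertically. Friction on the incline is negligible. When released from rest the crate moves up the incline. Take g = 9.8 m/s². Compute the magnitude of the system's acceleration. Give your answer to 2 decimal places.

3.16 m/s²

For the crate on the incline: the weight component along the slope is m₁g sin 35.54° = 3 × 9.8 × 0.5812 = 17.087 N and the normal force is N = m₁g cos 35.54° = 23.924 N.
Newton's second law for the crate (up-slope positive): T − 17.087 = 3 a. For the hanging block (downward positive): 4 × 9.8 − T = 4 a.
Adding the two equations eliminates T: 22.113 = 7 a, so a = 3.1590 m/s².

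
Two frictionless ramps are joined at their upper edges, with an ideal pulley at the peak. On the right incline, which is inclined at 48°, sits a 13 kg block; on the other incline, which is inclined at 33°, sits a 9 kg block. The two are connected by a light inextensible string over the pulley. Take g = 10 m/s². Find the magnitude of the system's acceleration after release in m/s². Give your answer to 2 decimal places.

2.16 m/s²

Resolve each weight along its own incline: the 13 kg mass has component 13 × 10 × sin 48° = 96.609 N down its slope, and the 9 kg mass has 9 × 10 × sin 33° = 49.018 N down its slope.
The 13 kg side's 96.609 N exceeds the other side's 49.018 N, so that mass slides down and the 9 kg mass slides up. Taking that direction as positive, Newton's second law for the whole system gives 96.609 − 49.018 = (13 + 9) a, so a = 47.591 / 22 = 2.1632 m/s².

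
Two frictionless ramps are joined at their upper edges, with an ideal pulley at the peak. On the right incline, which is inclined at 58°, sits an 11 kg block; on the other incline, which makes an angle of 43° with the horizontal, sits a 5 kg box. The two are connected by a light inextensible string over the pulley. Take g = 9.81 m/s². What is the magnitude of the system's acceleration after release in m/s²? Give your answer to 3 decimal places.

Resolve each weight along its own incline: the 11 kg mass has component 11 × 9.81 × sin 58° = 91.513 N down its slope, and the 5 kg mass has 5 × 9.81 × sin 43° = 33.452 N down its slope.
The 11 kg side's 91.513 N exceeds the other side's 33.452 N, so that mass slides down and the 5 kg mass slides up. Taking that direction as positive, Newton's second law for the whole system gives 91.513 − 33.452 = (11 + 5) a, so a = 58.061 / 16 = 3.6288 m/s².

3.629 m/s²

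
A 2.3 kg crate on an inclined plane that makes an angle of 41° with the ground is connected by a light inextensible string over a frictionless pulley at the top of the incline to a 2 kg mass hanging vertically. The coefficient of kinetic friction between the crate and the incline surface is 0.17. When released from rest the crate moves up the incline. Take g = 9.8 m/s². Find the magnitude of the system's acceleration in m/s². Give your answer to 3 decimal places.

0.447 m/s²

For the crate on the incline: the weight component along the slope is m₁g sin 41° = 2.3 × 9.8 × 0.6561 = 14.788 N and the normal force is N = m₁g cos 41° = 17.011 N.
Kinetic friction opposes the crate's motion up the incline: f = μN = 0.17 × 17.011 = 2.892 N acting down the slope.
Newton's second law for the crate (up-slope positive): T − 14.788 − 2.892 = 2.3 a. For the hanging mass (downward positive): 2 × 9.8 − T = 2 a.
Adding the two equations eliminates T: 1.920 = 4.3 a, so a = 0.4465 m/s².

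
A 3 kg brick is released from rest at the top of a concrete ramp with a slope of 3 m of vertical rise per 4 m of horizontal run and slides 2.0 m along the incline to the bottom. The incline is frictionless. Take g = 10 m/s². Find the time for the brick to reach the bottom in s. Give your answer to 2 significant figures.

The weight component along the incline is mg sin 36.87° = 18.000 N and the normal force is N = mg cos 36.87° = 24.000 N.
With no friction, a = g sin 36.87° = 6.0000 m/s².
Starting from rest, L = ½at², so t = √(2L/a) = √(2 × 2.0 / 6.0000) = 0.8165 s.

0.82 s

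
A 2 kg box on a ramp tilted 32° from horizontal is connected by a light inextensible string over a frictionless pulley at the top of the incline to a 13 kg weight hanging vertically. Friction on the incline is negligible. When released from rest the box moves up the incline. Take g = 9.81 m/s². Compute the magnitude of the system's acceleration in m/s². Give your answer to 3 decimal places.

For the box on the incline: the weight component along the slope is m₁g sin 32° = 2 × 9.81 × 0.5299 = 10.397 N and the normal force is N = m₁g cos 32° = 16.639 N.
Newton's second law for the box (up-slope positive): T − 10.397 = 2 a. For the hanging weight (downward positive): 13 × 9.81 − T = 13 a.
Adding the two equations eliminates T: 117.133 = 15 a, so a = 7.8089 m/s².

7.809 m/s²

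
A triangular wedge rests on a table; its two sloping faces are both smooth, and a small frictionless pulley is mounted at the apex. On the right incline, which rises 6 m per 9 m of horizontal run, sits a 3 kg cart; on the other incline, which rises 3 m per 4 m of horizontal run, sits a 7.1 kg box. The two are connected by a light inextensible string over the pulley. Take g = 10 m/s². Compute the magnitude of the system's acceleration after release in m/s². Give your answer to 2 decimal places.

Resolve each weight along its own incline: the 3 kg mass has component 3 × 10 × sin 33.69° = 16.641 N down its slope, and the 7.1 kg mass has 7.1 × 10 × sin 36.87° = 42.600 N down its slope.
The 7.1 kg side's 42.600 N exceeds the other side's 16.641 N, so that mass slides down and the 3 kg mass slides up. Taking that direction as positive, Newton's second law for the whole system gives 42.600 − 16.641 = (3 + 7.1) a, so a = 25.959 / 10.1 = 2.5702 m/s².

2.57 m/s²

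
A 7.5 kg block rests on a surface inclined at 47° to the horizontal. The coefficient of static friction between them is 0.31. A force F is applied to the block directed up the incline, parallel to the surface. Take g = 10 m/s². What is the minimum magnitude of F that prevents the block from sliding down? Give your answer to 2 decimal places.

39.00 N

The normal force is N = mg cos 47° = 51.150 N. With F at its minimum the block is on the verge of sliding down, so static friction is at its maximum μ_s N = 0.31 × 51.150 = 15.856 N and acts up the slope.
Equilibrium along the incline: F + μ_s N = mg sin 47°, so F = 54.852 − 15.856 = 38.996 N.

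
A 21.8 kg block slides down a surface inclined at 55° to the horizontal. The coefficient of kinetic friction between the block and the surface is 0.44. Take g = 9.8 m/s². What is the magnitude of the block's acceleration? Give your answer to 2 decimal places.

5.55 m/s²

Resolving the weight along the incline: the component pulling the block down the slope is mg sin 55° = 21.8 × 9.8 × 0.8192 = 175.014 N, and the normal force is N = mg cos 55° = 21.8 × 9.8 × 0.5736 = 122.544 N.
Kinetic friction acts up the slope with magnitude f = μN = 0.44 × 122.544 = 53.919 N.
Net force along the incline is 175.014 − 53.919 = 121.095 N, so a = 121.095 / 21.8 = 5.5548 m/s².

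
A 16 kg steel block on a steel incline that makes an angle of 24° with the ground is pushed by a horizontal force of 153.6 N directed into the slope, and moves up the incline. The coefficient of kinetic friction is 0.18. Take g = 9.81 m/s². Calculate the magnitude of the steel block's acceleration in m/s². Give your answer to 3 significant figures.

2.46 m/s²

The horizontal push has components F cos 24° = 153.6 × 0.9135 = 140.314 N up the incline and F sin 24° = 153.6 × 0.4067 = 62.469 N pressing into the surface.
The normal force is therefore N = mg cos 24° + F sin 24° = 143.383 + 62.469 = 205.852 N, and kinetic friction down the slope is μN = 0.18 × 205.852 = 37.053 N.
Along the incline: F cos 24° − mg sin 24° − μN = ma, so 140.314 − 63.836 − 37.053 = 16 a, giving a = 2.4641 m/s².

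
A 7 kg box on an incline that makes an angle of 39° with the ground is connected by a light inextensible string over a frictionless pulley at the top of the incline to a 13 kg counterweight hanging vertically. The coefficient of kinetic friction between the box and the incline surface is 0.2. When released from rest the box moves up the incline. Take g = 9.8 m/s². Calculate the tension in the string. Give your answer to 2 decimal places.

For the box on the incline: the weight component along the slope is m₁g sin 39° = 7 × 9.8 × 0.6293 = 43.170 N and the normal force is N = m₁g cos 39° = 53.312 N.
Kinetic friction opposes the box's motion up the incline: f = μN = 0.2 × 53.312 = 10.662 N acting down the slope.
Newton's second law for the box (up-slope positive): T − 43.170 − 10.662 = 7 a. For the hanging counterweight (downward positive): 13 × 9.8 − T = 13 a.
Adding the two equations eliminates T: 73.568 = 20 a, so a = 3.6784 m/s².
Then from the hanging counterweight's equation, T = 13 × (9.8 − 3.6784) = 79.581 N.

79.58 N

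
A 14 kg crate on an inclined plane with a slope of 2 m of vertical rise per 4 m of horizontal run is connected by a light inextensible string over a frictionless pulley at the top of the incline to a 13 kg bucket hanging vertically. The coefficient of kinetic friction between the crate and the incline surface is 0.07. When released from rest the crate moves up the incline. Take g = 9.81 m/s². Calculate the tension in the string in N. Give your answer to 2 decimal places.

99.84 N

For the crate on the incline: the weight component along the slope is m₁g sin 26.57° = 14 × 9.81 × 0.4472 = 61.418 N and the normal force is N = m₁g cos 26.57° = 122.841 N.
Kinetic friction opposes the crate's motion up the incline: f = μN = 0.07 × 122.841 = 8.599 N acting down the slope.
Newton's second law for the crate (up-slope positive): T − 61.418 − 8.599 = 14 a. For the hanging bucket (downward positive): 13 × 9.81 − T = 13 a.
Adding the two equations eliminates T: 57.513 = 27 a, so a = 2.1301 m/s².
Then from the hanging bucket's equation, T = 13 × (9.81 − 2.1301) = 99.839 N.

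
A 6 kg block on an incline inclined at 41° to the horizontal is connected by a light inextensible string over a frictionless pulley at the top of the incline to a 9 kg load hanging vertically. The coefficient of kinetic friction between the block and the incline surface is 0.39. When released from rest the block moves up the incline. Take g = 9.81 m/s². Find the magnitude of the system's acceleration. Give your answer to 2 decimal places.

For the block on the incline: the weight component along the slope is m₁g sin 41° = 6 × 9.81 × 0.6561 = 38.618 N and the normal force is N = m₁g cos 41° = 44.422 N.
Kinetic friction opposes the block's motion up the incline: f = μN = 0.39 × 44.422 = 17.325 N acting down the slope.
Newton's second law for the block (up-slope positive): T − 38.618 − 17.325 = 6 a. For the hanging load (downward positive): 9 × 9.81 − T = 9 a.
Adding the two equations eliminates T: 32.347 = 15 a, so a = 2.1565 m/s².

2.16 m/s²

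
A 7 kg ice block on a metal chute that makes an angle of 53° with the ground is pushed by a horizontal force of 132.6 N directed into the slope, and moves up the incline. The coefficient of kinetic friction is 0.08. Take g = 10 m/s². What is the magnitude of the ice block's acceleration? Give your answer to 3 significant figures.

1.72 m/s²

The horizontal push has components F cos 53° = 132.6 × 0.6018 = 79.799 N up the incline and F sin 53° = 132.6 × 0.7986 = 105.894 N pressing into the surface.
The normal force is therefore N = mg cos 53° + F sin 53° = 42.126 + 105.894 = 148.020 N, and kinetic friction down the slope is μN = 0.08 × 148.020 = 11.842 N.
Along the incline: F cos 53° − mg sin 53° − μN = ma, so 79.799 − 55.902 − 11.842 = 7 a, giving a = 1.7221 m/s².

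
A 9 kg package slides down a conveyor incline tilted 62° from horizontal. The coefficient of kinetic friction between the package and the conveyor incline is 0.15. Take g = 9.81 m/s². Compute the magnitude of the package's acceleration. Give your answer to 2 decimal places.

Resolving the weight along the incline: the component pulling the package down the slope is mg sin 62° = 9 × 9.81 × 0.8829 = 77.951 N, and the normal force is N = mg cos 62° = 9 × 9.81 × 0.4695 = 41.452 N.
Kinetic friction acts up the slope with magnitude f = μN = 0.15 × 41.452 = 6.218 N.
Net force along the incline is 77.951 − 6.218 = 71.733 N, so a = 71.733 / 9 = 7.9703 m/s².

7.97 m/s²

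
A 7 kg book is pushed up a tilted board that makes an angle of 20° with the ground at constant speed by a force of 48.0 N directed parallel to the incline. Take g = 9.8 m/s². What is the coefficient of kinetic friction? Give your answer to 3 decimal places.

At constant speed ΣF = 0 along the incline. The applied 48.0 N acts up the slope; the weight component mg sin 20° = 23.463 N and kinetic friction μN both act down the slope.
So 48.0 = 23.463 + μ × 64.463, giving μ = (48.0 − 23.463) / 64.463 = 0.3806.

0.381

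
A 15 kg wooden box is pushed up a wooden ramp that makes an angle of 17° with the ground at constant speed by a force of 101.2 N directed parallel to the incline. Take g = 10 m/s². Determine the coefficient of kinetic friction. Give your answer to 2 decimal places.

At constant speed ΣF = 0 along the incline. The applied 101.2 N acts up the slope; the weight component mg sin 17° = 43.856 N and kinetic friction μN both act down the slope.
So 101.2 = 43.856 + μ × 143.446, giving μ = (101.2 − 43.856) / 143.446 = 0.3998.

0.40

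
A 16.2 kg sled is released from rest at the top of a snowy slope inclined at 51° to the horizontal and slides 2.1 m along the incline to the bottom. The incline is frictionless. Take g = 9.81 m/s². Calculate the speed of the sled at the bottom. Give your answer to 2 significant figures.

5.7 m/s

The weight component along the incline is mg sin 51° = 123.506 N and the normal force is N = mg cos 51° = 100.013 N.
With no friction, a = g sin 51° = 7.6238 m/s².
Starting from rest over a distance of 2.1 m, v² = 2aL = 2 × 7.6238 × 2.1 = 32.0200, so v = 5.6586 m/s.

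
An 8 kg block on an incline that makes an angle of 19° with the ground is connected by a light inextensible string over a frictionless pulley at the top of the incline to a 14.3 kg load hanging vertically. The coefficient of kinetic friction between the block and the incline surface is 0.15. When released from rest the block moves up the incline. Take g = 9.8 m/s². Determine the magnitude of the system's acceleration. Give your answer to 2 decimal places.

4.64 m/s²

For the block on the incline: the weight component along the slope is m₁g sin 19° = 8 × 9.8 × 0.3256 = 25.527 N and the normal force is N = m₁g cos 19° = 74.129 N.
Kinetic friction opposes the block's motion up the incline: f = μN = 0.15 × 74.129 = 11.119 N acting down the slope.
Newton's second law for the block (up-slope positive): T − 25.527 − 11.119 = 8 a. For the hanging load (downward positive): 14.3 × 9.8 − T = 14.3 a.
Adding the two equations eliminates T: 103.494 = 22.3 a, so a = 4.6410 m/s².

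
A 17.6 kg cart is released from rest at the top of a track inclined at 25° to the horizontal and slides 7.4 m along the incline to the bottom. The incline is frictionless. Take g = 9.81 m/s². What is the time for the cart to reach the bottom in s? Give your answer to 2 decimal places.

The weight component along the incline is mg sin 25° = 72.968 N and the normal force is N = mg cos 25° = 156.479 N.
With no friction, a = g sin 25° = 4.1459 m/s².
Starting from rest, L = ½at², so t = √(2L/a) = √(2 × 7.4 / 4.1459) = 1.8894 s.

1.89 s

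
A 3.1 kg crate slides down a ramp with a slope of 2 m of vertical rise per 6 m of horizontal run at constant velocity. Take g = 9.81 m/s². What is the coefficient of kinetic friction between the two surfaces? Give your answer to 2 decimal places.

At constant velocity the net force along the incline is zero: mg sin 18.43° = μ mg cos 18.43°.
So μ = tan 18.43° = 0.3162 / 0.9487 = 0.3333.

0.33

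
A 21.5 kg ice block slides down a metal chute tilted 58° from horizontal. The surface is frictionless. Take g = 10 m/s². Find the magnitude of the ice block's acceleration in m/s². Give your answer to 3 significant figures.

Resolving the weight along the incline: the component pulling the ice block down the slope is mg sin 58° = 21.5 × 10 × 0.8480 = 182.320 N, and the normal force is N = mg cos 58° = 21.5 × 10 × 0.5299 = 113.929 N.
With no friction the net force along the incline is 182.320 N, so a = g sin 58° = 182.320 / 21.5 = 8.4800 m/s².

8.48 m/s²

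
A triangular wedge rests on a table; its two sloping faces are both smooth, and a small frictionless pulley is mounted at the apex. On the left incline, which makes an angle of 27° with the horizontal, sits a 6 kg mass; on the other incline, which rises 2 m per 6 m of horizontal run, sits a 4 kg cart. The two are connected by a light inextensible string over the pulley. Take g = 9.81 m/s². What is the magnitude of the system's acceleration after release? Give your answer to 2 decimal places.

1.43 m/s²

Resolve each weight along its own incline: the 6 kg mass has component 6 × 9.81 × sin 27° = 26.722 N down its slope, and the 4 kg mass has 4 × 9.81 × sin 18.43° = 12.409 N down its slope.
The 6 kg side's 26.722 N exceeds the other side's 12.409 N, so that mass slides down and the 4 kg mass slides up. Taking that direction as positive, Newton's second law for the whole system gives 26.722 − 12.409 = (6 + 4) a, so a = 14.313 / 10 = 1.4313 m/s².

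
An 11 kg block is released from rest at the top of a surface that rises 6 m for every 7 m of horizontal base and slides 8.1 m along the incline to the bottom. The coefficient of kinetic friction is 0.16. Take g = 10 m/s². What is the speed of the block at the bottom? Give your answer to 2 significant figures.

9.3 m/s

The weight component along the incline is mg sin 40.60° = 71.587 N and the normal force is N = mg cos 40.60° = 83.518 N.
Friction up the slope is f = μN = 0.16 × 83.518 = 13.363 N, so the net downslope force is 71.587 − 13.363 = 58.224 N and a = 58.224 / 11 = 5.2931 m/s².
Starting from rest over a distance of 8.1 m, v² = 2aL = 2 × 5.2931 × 8.1 = 85.7482, so v = 9.2600 m/s.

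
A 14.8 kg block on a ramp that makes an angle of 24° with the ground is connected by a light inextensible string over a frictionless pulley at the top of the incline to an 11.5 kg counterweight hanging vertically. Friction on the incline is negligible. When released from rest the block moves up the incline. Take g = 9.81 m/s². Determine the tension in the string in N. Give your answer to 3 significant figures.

For the block on the incline: the weight component along the slope is m₁g sin 24° = 14.8 × 9.81 × 0.4067 = 59.048 N and the normal force is N = m₁g cos 24° = 132.636 N.
Newton's second law for the block (up-slope positive): T − 59.048 = 14.8 a. For the hanging counterweight (downward positive): 11.5 × 9.81 − T = 11.5 a.
Adding the two equations eliminates T: 53.767 = 26.3 a, so a = 2.0444 m/s².
Then from the hanging counterweight's equation, T = 11.5 × (9.81 − 2.0444) = 89.304 N.

89.3 N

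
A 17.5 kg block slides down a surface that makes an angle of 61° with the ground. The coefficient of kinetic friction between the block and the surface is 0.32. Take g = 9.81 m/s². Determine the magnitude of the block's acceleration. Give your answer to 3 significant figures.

7.06 m/s²

Resolving the weight along the incline: the component pulling the block down the slope is mg sin 61° = 17.5 × 9.81 × 0.8746 = 150.147 N, and the normal force is N = mg cos 61° = 17.5 × 9.81 × 0.4848 = 83.228 N.
Kinetic friction acts up the slope with magnitude f = μN = 0.32 × 83.228 = 26.633 N.
Net force along the incline is 150.147 − 26.633 = 123.514 N, so a = 123.514 / 17.5 = 7.0579 m/s².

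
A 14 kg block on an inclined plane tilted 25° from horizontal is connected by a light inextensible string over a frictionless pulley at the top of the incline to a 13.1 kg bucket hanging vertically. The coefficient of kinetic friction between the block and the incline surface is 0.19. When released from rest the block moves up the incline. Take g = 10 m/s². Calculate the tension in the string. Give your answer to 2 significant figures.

For the block on the incline: the weight component along the slope is m₁g sin 25° = 14 × 10 × 0.4226 = 59.164 N and the normal force is N = m₁g cos 25° = 126.883 N.
Kinetic friction opposes the block's motion up the incline: f = μN = 0.19 × 126.883 = 24.108 N acting down the slope.
Newton's second law for the block (up-slope positive): T − 59.164 − 24.108 = 14 a. For the hanging bucket (downward positive): 13.1 × 10 − T = 13.1 a.
Adding the two equations eliminates T: 47.728 = 27.1 a, so a = 1.7612 m/s².
Then from the hanging bucket's equation, T = 13.1 × (10 − 1.7612) = 107.928 N.

110 N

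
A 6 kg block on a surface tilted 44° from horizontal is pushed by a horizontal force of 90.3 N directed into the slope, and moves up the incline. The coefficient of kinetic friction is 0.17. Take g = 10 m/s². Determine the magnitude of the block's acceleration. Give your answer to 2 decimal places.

The horizontal push has components F cos 44° = 90.3 × 0.7193 = 64.953 N up the incline and F sin 44° = 90.3 × 0.6947 = 62.731 N pressing into the surface.
The normal force is therefore N = mg cos 44° + F sin 44° = 43.158 + 62.731 = 105.889 N, and kinetic friction down the slope is μN = 0.17 × 105.889 = 18.001 N.
Along the incline: F cos 44° − mg sin 44° − μN = ma, so 64.953 − 41.682 − 18.001 = 6 a, giving a = 0.8783 m/s².

0.88 m/s²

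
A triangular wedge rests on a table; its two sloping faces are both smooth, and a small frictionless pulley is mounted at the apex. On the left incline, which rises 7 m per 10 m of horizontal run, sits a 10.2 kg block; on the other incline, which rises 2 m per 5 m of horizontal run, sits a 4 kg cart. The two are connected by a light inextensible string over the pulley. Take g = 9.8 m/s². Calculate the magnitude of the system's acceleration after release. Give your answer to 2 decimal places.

Resolve each weight along its own incline: the 10.2 kg mass has component 10.2 × 9.8 × sin 34.99° = 57.323 N down its slope, and the 4 kg mass has 4 × 9.8 × sin 21.80° = 14.559 N down its slope.
The 10.2 kg side's 57.323 N exceeds the other side's 14.559 N, so that mass slides down and the 4 kg mass slides up. Taking that direction as positive, Newton's second law for the whole system gives 57.323 − 14.559 = (10.2 + 4) a, so a = 42.764 / 14.2 = 3.0115 m/s².

3.01 m/s²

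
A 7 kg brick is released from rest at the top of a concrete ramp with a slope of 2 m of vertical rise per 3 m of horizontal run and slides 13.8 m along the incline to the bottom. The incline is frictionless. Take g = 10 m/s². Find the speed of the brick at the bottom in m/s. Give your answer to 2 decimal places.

The weight component along the incline is mg sin 33.69° = 38.829 N and the normal force is N = mg cos 33.69° = 58.244 N.
With no friction, a = g sin 33.69° = 5.5470 m/s².
Starting from rest over a distance of 13.8 m, v² = 2aL = 2 × 5.5470 × 13.8 = 153.0972, so v = 12.3732 m/s.

12.37 m/s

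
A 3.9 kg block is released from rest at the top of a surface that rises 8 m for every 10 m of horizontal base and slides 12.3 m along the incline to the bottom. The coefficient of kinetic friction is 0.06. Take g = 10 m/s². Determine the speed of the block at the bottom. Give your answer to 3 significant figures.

The weight component along the incline is mg sin 38.66° = 24.363 N and the normal force is N = mg cos 38.66° = 30.454 N.
Friction up the slope is f = μN = 0.06 × 30.454 = 1.827 N, so the net downslope force is 24.363 − 1.827 = 22.536 N and a = 22.536 / 3.9 = 5.7785 m/s².
Starting from rest over a distance of 12.3 m, v² = 2aL = 2 × 5.7785 × 12.3 = 142.1511, so v = 11.9227 m/s.

11.9 m/s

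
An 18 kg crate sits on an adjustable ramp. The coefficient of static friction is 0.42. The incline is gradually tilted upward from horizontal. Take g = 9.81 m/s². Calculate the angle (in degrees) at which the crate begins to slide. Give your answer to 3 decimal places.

At the threshold of sliding, static friction is at its maximum μ_s N and exactly balances the weight component along the incline: mg sin θ = μ_s mg cos θ.
Hence tan θ = μ_s = 0.42, so θ = arctan(0.42) = 22.7824°.

22.782°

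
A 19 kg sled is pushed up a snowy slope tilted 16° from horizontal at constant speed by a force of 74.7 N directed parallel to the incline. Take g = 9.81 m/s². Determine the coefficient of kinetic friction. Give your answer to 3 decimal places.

At constant speed ΣF = 0 along the incline. The applied 74.7 N acts up the slope; the weight component mg sin 16° = 51.376 N and kinetic friction μN both act down the slope.
So 74.7 = 51.376 + μ × 179.170, giving μ = (74.7 − 51.376) / 179.170 = 0.1302.

0.130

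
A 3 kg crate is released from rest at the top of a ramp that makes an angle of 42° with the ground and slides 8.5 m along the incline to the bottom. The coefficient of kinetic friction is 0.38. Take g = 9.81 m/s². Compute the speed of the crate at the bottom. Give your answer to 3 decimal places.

The weight component along the incline is mg sin 42° = 19.693 N and the normal force is N = mg cos 42° = 21.871 N.
Friction up the slope is f = μN = 0.38 × 21.871 = 8.311 N, so the net downslope force is 19.693 − 8.311 = 11.382 N and a = 11.382 / 3 = 3.7940 m/s².
Starting from rest over a distance of 8.5 m, v² = 2aL = 2 × 3.7940 × 8.5 = 64.4980, so v = 8.0311 m/s.

8.031 m/s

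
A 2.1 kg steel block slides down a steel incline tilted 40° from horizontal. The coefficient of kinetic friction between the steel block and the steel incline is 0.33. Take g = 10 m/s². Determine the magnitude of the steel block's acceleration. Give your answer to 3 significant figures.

3.90 m/s²

Resolving the weight along the incline: the component pulling the steel block down the slope is mg sin 40° = 2.1 × 10 × 0.6428 = 13.499 N, and the normal force is N = mg cos 40° = 2.1 × 10 × 0.7660 = 16.086 N.
Kinetic friction acts up the slope with magnitude f = μN = 0.33 × 16.086 = 5.308 N.
Net force along the incline is 13.499 − 5.308 = 8.191 N, so a = 8.191 / 2.1 = 3.9005 m/s².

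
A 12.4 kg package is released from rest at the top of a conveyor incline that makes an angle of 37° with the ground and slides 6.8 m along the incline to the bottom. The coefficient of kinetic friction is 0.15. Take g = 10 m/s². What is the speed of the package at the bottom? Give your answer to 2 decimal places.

The weight component along the incline is mg sin 37° = 74.625 N and the normal force is N = mg cos 37° = 99.031 N.
Friction up the slope is f = μN = 0.15 × 99.031 = 14.855 N, so the net downslope force is 74.625 − 14.855 = 59.770 N and a = 59.770 / 12.4 = 4.8202 m/s².
Starting from rest over a distance of 6.8 m, v² = 2aL = 2 × 4.8202 × 6.8 = 65.5547, so v = 8.0966 m/s.

8.10 m/s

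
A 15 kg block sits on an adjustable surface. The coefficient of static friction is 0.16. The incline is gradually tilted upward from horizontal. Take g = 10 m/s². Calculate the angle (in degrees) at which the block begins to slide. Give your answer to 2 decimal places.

9.09°

At the threshold of sliding, static friction is at its maximum μ_s N and exactly balances the weight component along the incline: mg sin θ = μ_s mg cos θ.
Hence tan θ = μ_s = 0.16, so θ = arctan(0.16) = 9.0903°.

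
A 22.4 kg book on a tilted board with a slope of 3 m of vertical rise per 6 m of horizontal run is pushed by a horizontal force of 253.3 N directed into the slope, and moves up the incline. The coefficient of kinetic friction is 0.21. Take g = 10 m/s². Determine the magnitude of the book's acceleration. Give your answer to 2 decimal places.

2.70 m/s²

The horizontal push has components F cos 26.57° = 253.3 × 0.8944 = 226.552 N up the incline and F sin 26.57° = 253.3 × 0.4472 = 113.276 N pressing into the surface.
The normal force is therefore N = mg cos 26.57° + F sin 26.57° = 200.346 + 113.276 = 313.622 N, and kinetic friction down the slope is μN = 0.21 × 313.622 = 65.861 N.
Along the incline: F cos 26.57° − mg sin 26.57° − μN = ma, so 226.552 − 100.173 − 65.861 = 22.4 a, giving a = 2.7017 m/s².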